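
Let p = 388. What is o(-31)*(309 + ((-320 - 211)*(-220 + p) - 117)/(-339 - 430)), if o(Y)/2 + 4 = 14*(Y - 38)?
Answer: -634275240/769 ≈ -8.2481e+5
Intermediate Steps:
o(Y) = -1072 + 28*Y (o(Y) = -8 + 2*(14*(Y - 38)) = -8 + 2*(14*(-38 + Y)) = -8 + 2*(-532 + 14*Y) = -8 + (-1064 + 28*Y) = -1072 + 28*Y)
o(-31)*(309 + ((-320 - 211)*(-220 + p) - 117)/(-339 - 430)) = (-1072 + 28*(-31))*(309 + ((-320 - 211)*(-220 + 388) - 117)/(-339 - 430)) = (-1072 - 868)*(309 + (-531*168 - 117)/(-769)) = -1940*(309 + (-89208 - 117)*(-1/769)) = -1940*(309 - 89325*(-1/769)) = -1940*(309 + 89325/769) = -1940*326946/769 = -634275240/769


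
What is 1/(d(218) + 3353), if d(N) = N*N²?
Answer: 1/10363585 ≈ 9.6492e-8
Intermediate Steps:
d(N) = N³
1/(d(218) + 3353) = 1/(218³ + 3353) = 1/(10360232 + 3353) = 1/10363585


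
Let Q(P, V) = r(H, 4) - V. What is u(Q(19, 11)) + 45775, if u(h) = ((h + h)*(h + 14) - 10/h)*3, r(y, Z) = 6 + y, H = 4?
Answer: 45727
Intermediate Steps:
Q(P, V) = 10 - V (Q(P, V) = (6 + 4) - V = 10 - V)
u(h) = -30/h + 6*h*(14 + h) (u(h) = ((2*h)*(14 + h) - 10/h)*3 = (2*h*(14 + h) - 10/h)*3 = (-10/h + 2*h*(14 + h))*3 = -30/h + 6*h*(14 + h))
u(Q(19, 11)) + 45775 = 6*(-5 + (10 - 1*11)**2*(14 + (10 - 1*11)))/(10 - 1*11) + 45775 = 6*(-5 + (10 - 11)**2*(14 + (10 - 11)))/(10 - 11) + 45775 = 6*(-5 + (-1)**2*(14 - 1))/(-1) + 45775 = 6*(-1)*(-5 + 1*13) + 45775 = 6*(-1)*(-5 + 13) + 45775 = 6*(-1)*8 + 45775 = -48 + 45775 = 45727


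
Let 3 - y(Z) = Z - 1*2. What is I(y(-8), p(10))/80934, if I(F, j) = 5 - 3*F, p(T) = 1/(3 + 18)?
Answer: -17/40467 ≈ -0.00042010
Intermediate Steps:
p(T) = 1/21
y(Z) = 5 - Z (y(Z) = 3 - (Z - 1*2) = 3 - (Z - 2) = 3 - (-2 + Z) = 3 + (2 - Z) = 5 - Z)
I(y(-8), p(10))/80934 = (5 - 3*(5 - 1*(-8)))/80934 = (5 - 3*(5 + 8))*(1/80934) = (5 - 3*13)*(1/80934) = (5 - 39)*(1/80934) = -34*1/80934 = -17/40467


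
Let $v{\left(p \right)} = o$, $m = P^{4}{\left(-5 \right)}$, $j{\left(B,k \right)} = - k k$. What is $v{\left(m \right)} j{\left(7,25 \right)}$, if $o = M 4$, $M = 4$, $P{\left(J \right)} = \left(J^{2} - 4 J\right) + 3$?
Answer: $-10000$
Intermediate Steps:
$P{\left(J \right)} = 3 + J^{2} - 4 J$
$j{\left(B,k \right)} = - k^{2}$
$m = 5308416$ ($m = \left(3 + \left(-5\right)^{2} - -20\right)^{4} = \left(3 + 25 + 20\right)^{4} = 48^{4} = 5308416$)
$o = 16$ ($o = 4 \cdot 4 = 16$)
$v{\left(p \right)} = 16$
$v{\left(m \right)} j{\left(7,25 \right)} = 16 \left(- 25^{2}\right) = 16 \left(\left(-1\right) 625\right) = 16 \left(-625\right) = -10000$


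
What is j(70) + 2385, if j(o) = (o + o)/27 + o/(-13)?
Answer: 837065/351 ≈ 2384.8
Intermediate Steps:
j(o) = -o/351 (j(o) = (2*o)*(1/27) + o*(-1/13) = 2*o/27 - o/13 = -o/351)
j(70) + 2385 = -1/351*70 + 2385 = -70/351 + 2385 = 837065/351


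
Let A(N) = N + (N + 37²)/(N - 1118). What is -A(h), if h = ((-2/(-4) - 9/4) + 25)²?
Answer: -79419263/147824 ≈ -537.26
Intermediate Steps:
h = 8649/16 (h = ((-2*(-¼) - 9*¼) + 25)² = ((½ - 9/4) + 25)² = (-7/4 + 25)² = (93/4)² = 8649/16 ≈ 540.56)
A(N) = N + (1369 + N)/(-1118 + N) (A(N) = N + (N + 1369)/(-1118 + N) = N + (1369 + N)/(-1118 + N))
-A(h) = -(1369 + (8649/16)² - 1117*8649/16)/(-1118 + 8649/16) = -(1369 + 74805201/256 - 9660933/16)/(-9239/16) = -(-16)*(-79419263)/(9239*256) = -1*79419263/147824 = -79419263/147824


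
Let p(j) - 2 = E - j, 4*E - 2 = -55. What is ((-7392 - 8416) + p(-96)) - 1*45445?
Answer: -244673/4 ≈ -61168.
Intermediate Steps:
E = -53/4 (E = ½ + (¼)*(-55) = ½ - 55/4 = -53/4 ≈ -13.250)
p(j) = -45/4 - j (p(j) = 2 + (-53/4 - j) = -45/4 - j)
((-7392 - 8416) + p(-96)) - 1*45445 = ((-7392 - 8416) + (-45/4 - 1*(-96))) - 1*45445 = (-15808 + (-45/4 + 96)) - 45445 = (-15808 + 339/4) - 45445 = -62893/4 - 45445 = -244673/4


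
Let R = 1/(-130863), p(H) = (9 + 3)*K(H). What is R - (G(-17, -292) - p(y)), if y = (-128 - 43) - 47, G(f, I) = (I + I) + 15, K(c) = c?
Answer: -267876562/130863 ≈ -2047.0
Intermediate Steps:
G(f, I) = 15 + 2*I (G(f, I) = 2*I + 15 = 15 + 2*I)
y = -218 (y = -171 - 47 = -218)
p(H) = 12*H (p(H) = (9 + 3)*H = 12*H)
R = -1/130863 ≈ -7.6416e-6
R - (G(-17, -292) - p(y)) = -1/130863 - ((15 + 2*(-292)) - 12*(-218)) = -1/130863 - ((15 - 584) - 1*(-2616)) = -1/130863 - (-569 + 2616) = -1/130863 - 1*2047 = -1/130863 - 2047 = -267876562/130863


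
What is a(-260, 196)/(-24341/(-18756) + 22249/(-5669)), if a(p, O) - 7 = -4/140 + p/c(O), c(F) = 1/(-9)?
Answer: -8734187846016/9775959025 ≈ -893.44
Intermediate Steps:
c(F) = -1/9
a(p, O) = 244/35 - 9*p (a(p, O) = 7 + (-4/140 + p/(-1/9)) = 7 + (-4*1/140 + p*(-9)) = 7 + (-1/35 - 9*p) = 244/35 - 9*p)
a(-260, 196)/(-24341/(-18756) + 22249/(-5669)) = (244/35 - 9*(-260))/(-24341/(-18756) + 22249/(-5669)) = (244/35 + 2340)/(-24341*(-1/18756) + 22249*(-1/5669)) = 82144/(35*(24341/18756 - 22249/5669)) = 82144/(35*(-279313115/106327764)) = (82144/35)*(-106327764/279313115) = -8734187846016/9775959025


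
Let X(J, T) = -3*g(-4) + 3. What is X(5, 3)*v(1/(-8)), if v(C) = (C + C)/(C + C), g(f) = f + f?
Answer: 27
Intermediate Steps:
g(f) = 2*f
X(J, T) = 27 (X(J, T) = -6*(-4) + 3 = -3*(-8) + 3 = 24 + 3 = 27)
v(C) = 1 (v(C) = (2*C)/((2*C)) = (2*C)*(1/(2*C)) = 1)
X(5, 3)*v(1/(-8)) = 27*1 = 27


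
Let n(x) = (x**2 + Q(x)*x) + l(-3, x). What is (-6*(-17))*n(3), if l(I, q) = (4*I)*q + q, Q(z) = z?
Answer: -1530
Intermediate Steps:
l(I, q) = q + 4*I*q (l(I, q) = 4*I*q + q = q + 4*I*q)
n(x) = -11*x + 2*x**2 (n(x) = (x**2 + x*x) + x*(1 + 4*(-3)) = (x**2 + x**2) + x*(1 - 12) = 2*x**2 + x*(-11) = 2*x**2 - 11*x = -11*x + 2*x**2)
(-6*(-17))*n(3) = (-6*(-17))*(3*(-11 + 2*3)) = 102*(3*(-11 + 6)) = 102*(3*(-5)) = 102*(-15) = -1530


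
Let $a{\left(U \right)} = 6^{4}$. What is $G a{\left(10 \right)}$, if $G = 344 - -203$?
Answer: $708912$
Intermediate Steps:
$a{\left(U \right)} = 1296$
$G = 547$ ($G = 344 + 203 = 547$)
$G a{\left(10 \right)} = 547 \cdot 1296 = 708912$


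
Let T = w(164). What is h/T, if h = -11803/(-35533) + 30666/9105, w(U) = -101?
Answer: -399040431/10892108155 ≈ -0.036636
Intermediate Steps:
T = -101
h = 399040431/107842655 (h = -11803*(-1/35533) + 30666*(1/9105) = 11803/35533 + 10222/3035 = 399040431/107842655 ≈ 3.7002)
h/T = (399040431/107842655)/(-101) = (399040431/107842655)*(-1/101) = -399040431/10892108155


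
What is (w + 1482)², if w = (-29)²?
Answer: 5396329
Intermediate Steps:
w = 841
(w + 1482)² = (841 + 1482)² = 2323² = 5396329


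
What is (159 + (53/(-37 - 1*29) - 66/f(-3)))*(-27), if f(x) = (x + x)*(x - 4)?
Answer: -651249/154 ≈ -4228.9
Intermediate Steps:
f(x) = 2*x*(-4 + x) (f(x) = (2*x)*(-4 + x) = 2*x*(-4 + x))
(159 + (53/(-37 - 1*29) - 66/f(-3)))*(-27) = (159 + (53/(-37 - 1*29) - 66*(-1/(6*(-4 - 3)))))*(-27) = (159 + (53/(-37 - 29) - 66/(2*(-3)*(-7))))*(-27) = (159 + (53/(-66) - 66/42))*(-27) = (159 + (53*(-1/66) - 66*1/42))*(-27) = (159 + (-53/66 - 11/7))*(-27) = (159 - 1097/462)*(-27) = (72361/462)*(-27) = -651249/154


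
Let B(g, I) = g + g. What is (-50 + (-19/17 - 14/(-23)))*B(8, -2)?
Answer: -315984/391 ≈ -808.14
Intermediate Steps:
B(g, I) = 2*g
(-50 + (-19/17 - 14/(-23)))*B(8, -2) = (-50 + (-19/17 - 14/(-23)))*(2*8) = (-50 + (-19*1/17 - 14*(-1/23)))*16 = (-50 + (-19/17 + 14/23))*16 = (-50 - 199/391)*16 = -19749/391*16 = -315984/391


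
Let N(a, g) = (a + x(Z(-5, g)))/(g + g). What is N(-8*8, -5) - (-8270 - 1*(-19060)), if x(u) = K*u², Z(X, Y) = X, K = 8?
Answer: -54018/5 ≈ -10804.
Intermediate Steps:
x(u) = 8*u²
N(a, g) = (200 + a)/(2*g) (N(a, g) = (a + 8*(-5)²)/(g + g) = (a + 8*25)/((2*g)) = (a + 200)*(1/(2*g)) = (200 + a)*(1/(2*g)) = (200 + a)/(2*g))
N(-8*8, -5) - (-8270 - 1*(-19060)) = (½)*(200 - 8*8)/(-5) - (-8270 - 1*(-19060)) = (½)*(-⅕)*(200 - 64) - (-8270 + 19060) = (½)*(-⅕)*136 - 1*10790 = -68/5 - 10790 = -54018/5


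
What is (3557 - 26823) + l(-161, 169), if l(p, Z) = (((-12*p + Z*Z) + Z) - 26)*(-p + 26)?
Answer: 5705666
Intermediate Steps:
l(p, Z) = (26 - p)*(-26 + Z + Z² - 12*p) (l(p, Z) = (((-12*p + Z²) + Z) - 26)*(26 - p) = (((Z² - 12*p) + Z) - 26)*(26 - p) = ((Z + Z² - 12*p) - 26)*(26 - p) = (-26 + Z + Z² - 12*p)*(26 - p) = (26 - p)*(-26 + Z + Z² - 12*p))
(3557 - 26823) + l(-161, 169) = (3557 - 26823) + (-676 - 286*(-161) + 12*(-161)² + 26*169 + 26*169² - 1*169*(-161) - 1*(-161)*169²) = -23266 + (-676 + 46046 + 12*25921 + 4394 + 26*28561 + 27209 - 1*(-161)*28561) = -23266 + (-676 + 46046 + 311052 + 4394 + 742586 + 27209 + 4598321) = -23266 + 5728932 = 5705666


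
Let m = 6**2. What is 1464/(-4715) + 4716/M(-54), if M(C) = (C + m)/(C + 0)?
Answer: 66706356/4715 ≈ 14148.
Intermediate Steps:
m = 36
M(C) = (36 + C)/C (M(C) = (C + 36)/(C + 0) = (36 + C)/C)
1464/(-4715) + 4716/M(-54) = 1464/(-4715) + 4716/(((36 - 54)/(-54))) = 1464*(-1/4715) + 4716/((-1/54*(-18))) = -1464/4715 + 4716/(1/3) = -1464/4715 + 4716*3 = -1464/4715 + 14148 = 66706356/4715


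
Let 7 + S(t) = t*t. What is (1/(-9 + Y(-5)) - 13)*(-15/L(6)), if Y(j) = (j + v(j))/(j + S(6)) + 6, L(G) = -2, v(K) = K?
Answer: -8175/82 ≈ -99.695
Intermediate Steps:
S(t) = -7 + t² (S(t) = -7 + t*t = -7 + t²)
Y(j) = 6 + 2*j/(29 + j) (Y(j) = (j + j)/(j + (-7 + 6²)) + 6 = (2*j)/(j + (-7 + 36)) + 6 = (2*j)/(j + 29) + 6 = (2*j)/(29 + j) + 6 = 2*j/(29 + j) + 6 = 6 + 2*j/(29 + j))
(1/(-9 + Y(-5)) - 13)*(-15/L(6)) = (1/(-9 + 2*(87 + 4*(-5))/(29 - 5)) - 13)*(-15/(-2)) = (1/(-9 + 2*(87 - 20)/24) - 13)*(-15*(-½)) = (1/(-9 + 2*(1/24)*67) - 13)*(15/2) = (1/(-9 + 67/12) - 13)*(15/2) = (1/(-41/12) - 13)*(15/2) = (-12/41 - 13)*(15/2) = -545/41*15/2 = -8175/82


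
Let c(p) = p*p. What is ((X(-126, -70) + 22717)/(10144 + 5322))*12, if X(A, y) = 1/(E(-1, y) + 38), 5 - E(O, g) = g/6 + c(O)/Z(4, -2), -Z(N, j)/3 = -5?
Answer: 12403492/703703 ≈ 17.626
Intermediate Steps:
Z(N, j) = 15 (Z(N, j) = -3*(-5) = 15)
c(p) = p**2
E(O, g) = 5 - g/6 - O**2/15 (E(O, g) = 5 - (g/6 + O**2/15) = 5 + (-g/6 - O**2/15) = 5 - g/6 - O**2/15)
X(A, y) = 1/(644/15 - y/6) (X(A, y) = 1/((5 - y/6 - 1/15*(-1)**2) + 38) = 1/((5 - y/6 - 1/15*1) + 38) = 1/((5 - y/6 - 1/15) + 38) = 1/((74/15 - y/6) + 38) = 1/(644/15 - y/6))
((X(-126, -70) + 22717)/(10144 + 5322))*12 = ((-30/(-1288 + 5*(-70)) + 22717)/(10144 + 5322))*12 = ((-30/(-1288 - 350) + 22717)/15466)*12 = ((-30/(-1638) + 22717)*(1/15466))*12 = ((-30*(-1/1638) + 22717)*(1/15466))*12 = ((5/273 + 22717)*(1/15466))*12 = ((6201746/273)*(1/15466))*12 = (3100873/2111109)*12 = 12403492/703703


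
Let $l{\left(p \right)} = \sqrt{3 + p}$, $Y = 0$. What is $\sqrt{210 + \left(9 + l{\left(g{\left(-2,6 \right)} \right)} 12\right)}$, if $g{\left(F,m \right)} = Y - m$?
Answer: $\sqrt{219 + 12 i \sqrt{3}} \approx 14.815 + 0.70146 i$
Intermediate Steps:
$g{\left(F,m \right)} = - m$ ($g{\left(F,m \right)} = 0 - m = - m$)
$\sqrt{210 + \left(9 + l{\left(g{\left(-2,6 \right)} \right)} 12\right)} = \sqrt{210 + \left(9 + \sqrt{3 - 6} \cdot 12\right)} = \sqrt{210 + \left(9 + \sqrt{-3} \cdot 12\right)} = \sqrt{210 + \left(9 + i \sqrt{3} \cdot 12\right)} = \sqrt{210 + \left(9 + 12 i \sqrt{3}\right)} = \sqrt{219 + 12 i \sqrt{3}}$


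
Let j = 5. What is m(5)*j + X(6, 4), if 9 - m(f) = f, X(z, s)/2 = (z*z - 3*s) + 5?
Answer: 78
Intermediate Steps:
X(z, s) = 10 - 6*s + 2*z² (X(z, s) = 2*((z*z - 3*s) + 5) = 2*((z² - 3*s) + 5) = 2*(5 + z² - 3*s) = 10 - 6*s + 2*z²)
m(f) = 9 - f
m(5)*j + X(6, 4) = (9 - 1*5)*5 + (10 - 6*4 + 2*6²) = (9 - 5)*5 + (10 - 24 + 2*36) = 4*5 + (10 - 24 + 72) = 20 + 58 = 78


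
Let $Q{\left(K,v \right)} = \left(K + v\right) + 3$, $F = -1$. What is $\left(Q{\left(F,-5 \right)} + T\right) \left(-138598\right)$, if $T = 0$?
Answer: $415794$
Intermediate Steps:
$Q{\left(K,v \right)} = 3 + K + v$
$\left(Q{\left(F,-5 \right)} + T\right) \left(-138598\right) = \left(\left(3 - 1 - 5\right) + 0\right) \left(-138598\right) = \left(-3 + 0\right) \left(-138598\right) = \left(-3\right) \left(-138598\right) = 415794$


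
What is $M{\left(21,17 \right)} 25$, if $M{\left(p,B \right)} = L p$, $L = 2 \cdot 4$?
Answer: $4200$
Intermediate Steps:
$L = 8$
$M{\left(p,B \right)} = 8 p$
$M{\left(21,17 \right)} 25 = 8 \cdot 21 \cdot 25 = 168 \cdot 25 = 4200$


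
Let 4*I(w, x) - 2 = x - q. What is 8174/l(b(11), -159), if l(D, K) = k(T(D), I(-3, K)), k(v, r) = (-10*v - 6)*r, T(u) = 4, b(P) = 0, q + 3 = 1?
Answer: 16348/3565 ≈ 4.5857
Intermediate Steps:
q = -2 (q = -3 + 1 = -2)
I(w, x) = 1 + x/4 (I(w, x) = ½ + (x - 1*(-2))/4 = ½ + (x + 2)/4 = ½ + (2 + x)/4 = ½ + (½ + x/4) = 1 + x/4)
k(v, r) = r*(-6 - 10*v) (k(v, r) = (-6 - 10*v)*r = r*(-6 - 10*v))
l(D, K) = -46 - 23*K/2 (l(D, K) = -2*(1 + K/4)*(3 + 5*4) = -2*(1 + K/4)*(3 + 20) = -2*(1 + K/4)*23 = -46 - 23*K/2)
8174/l(b(11), -159) = 8174/(-46 - 23/2*(-159)) = 8174/(-46 + 3657/2) = 8174/(3565/2) = 8174*(2/3565) = 16348/3565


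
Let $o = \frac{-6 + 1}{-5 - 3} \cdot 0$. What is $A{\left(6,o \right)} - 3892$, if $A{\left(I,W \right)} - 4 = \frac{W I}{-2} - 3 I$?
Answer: $-3906$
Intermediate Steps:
$o = 0$ ($o = - \frac{5}{-8} \cdot 0 = \left(-5\right) \left(- \frac{1}{8}\right) 0 = \frac{5}{8} \cdot 0 = 0$)
$A{\left(I,W \right)} = 4 - 3 I - \frac{I W}{2}$ ($A{\left(I,W \right)} = 4 - \left(3 I - \frac{W I}{-2}\right) = 4 - \left(3 I - I W \left(- \frac{1}{2}\right)\right) = 4 - \left(3 I + \frac{I W}{2}\right) = 4 - 3 I - \frac{I W}{2}$)
$A{\left(6,o \right)} - 3892 = \left(4 - 18 - 3 \cdot 0\right) - 3892 = \left(4 - 18 + 0\right) - 3892 = -14 - 3892 = -3906$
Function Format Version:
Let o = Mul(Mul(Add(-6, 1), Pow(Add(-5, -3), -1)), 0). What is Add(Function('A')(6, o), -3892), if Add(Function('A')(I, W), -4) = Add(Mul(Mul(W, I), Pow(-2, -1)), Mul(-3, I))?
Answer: -3906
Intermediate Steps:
o = 0 (o = Mul(Mul(-5, Pow(-8, -1)), 0) = Mul(Mul(-5, Rational(-1, 8)), 0) = Mul(Rational(5, 8), 0) = 0)
Function('A')(I, W) = Add(4, Mul(-3, I), Mul(Rational(-1, 2), I, W)) (Function('A')(I, W) = Add(4, Add(Mul(Mul(W, I), Pow(-2, -1)), Mul(-3, I))) = Add(4, Add(Mul(Mul(I, W), Rational(-1, 2)), Mul(-3, I))) = Add(4, Add(Mul(Rational(-1, 2), I, W), Mul(-3, I))) = Add(4, Add(Mul(-3, I), Mul(Rational(-1, 2), I, W))) = Add(4, Mul(-3, I), Mul(Rational(-1, 2), I, W)))
Add(Function('A')(6, o), -3892) = Add(Add(4, Mul(-3, 6), Mul(Rational(-1, 2), 6, 0)), -3892) = Add(Add(4, -18, 0), -3892) = Add(-14, -3892) = -3906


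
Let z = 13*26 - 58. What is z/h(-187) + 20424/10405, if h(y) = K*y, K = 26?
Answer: 48194044/25294555 ≈ 1.9053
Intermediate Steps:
z = 280 (z = 338 - 58 = 280)
h(y) = 26*y
z/h(-187) + 20424/10405 = 280/((26*(-187))) + 20424/10405 = 280/(-4862) + 20424*(1/10405) = 280*(-1/4862) + 20424/10405 = -140/2431 + 20424/10405 = 48194044/25294555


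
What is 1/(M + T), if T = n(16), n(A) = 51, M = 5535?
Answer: 1/5586 ≈ 0.00017902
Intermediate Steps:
T = 51
1/(M + T) = 1/(5535 + 51) = 1/5586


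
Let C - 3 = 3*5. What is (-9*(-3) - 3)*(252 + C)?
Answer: 6480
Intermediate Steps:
C = 18 (C = 3 + 3*5 = 3 + 15 = 18)
(-9*(-3) - 3)*(252 + C) = (-9*(-3) - 3)*(252 + 18) = (27 - 3)*270 = 24*270 = 6480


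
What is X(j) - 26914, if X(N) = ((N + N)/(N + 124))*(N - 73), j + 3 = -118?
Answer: -33794/3 ≈ -11265.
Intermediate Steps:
j = -121 (j = -3 - 118 = -121)
X(N) = 2*N*(-73 + N)/(124 + N) (X(N) = ((2*N)/(124 + N))*(-73 + N) = (2*N/(124 + N))*(-73 + N) = 2*N*(-73 + N)/(124 + N))
X(j) - 26914 = 2*(-121)*(-73 - 121)/(124 - 121) - 26914 = 2*(-121)*(-194)/3 - 26914 = 2*(-121)*(1/3)*(-194) - 26914 = 46948/3 - 26914 = -33794/3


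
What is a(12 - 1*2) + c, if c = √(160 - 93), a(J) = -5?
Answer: -5 + √67 ≈ 3.1854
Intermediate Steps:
c = √67 ≈ 8.1853
a(12 - 1*2) + c = -5 + √67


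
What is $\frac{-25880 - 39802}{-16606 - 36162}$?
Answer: $\frac{32841}{26384} \approx 1.2447$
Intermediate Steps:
$\frac{-25880 - 39802}{-16606 - 36162} = - \frac{65682}{-52768} = \left(-65682\right) \left(- \frac{1}{52768}\right) = \frac{32841}{26384}$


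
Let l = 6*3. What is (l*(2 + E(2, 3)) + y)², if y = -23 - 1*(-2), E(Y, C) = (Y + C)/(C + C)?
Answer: 900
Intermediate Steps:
l = 18
E(Y, C) = (C + Y)/(2*C) (E(Y, C) = (C + Y)/((2*C)) = (C + Y)*(1/(2*C)) = (C + Y)/(2*C))
y = -21 (y = -23 + 2 = -21)
(l*(2 + E(2, 3)) + y)² = (18*(2 + (½)*(3 + 2)/3) - 21)² = (18*(2 + (½)*(⅓)*5) - 21)² = (18*(2 + ⅚) - 21)² = (18*(17/6) - 21)² = (51 - 21)² = 30² = 900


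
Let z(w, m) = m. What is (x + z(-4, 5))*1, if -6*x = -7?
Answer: 37/6 ≈ 6.1667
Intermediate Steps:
x = 7/6 (x = -⅙*(-7) = 7/6 ≈ 1.1667)
(x + z(-4, 5))*1 = (7/6 + 5)*1 = (37/6)*1 = 37/6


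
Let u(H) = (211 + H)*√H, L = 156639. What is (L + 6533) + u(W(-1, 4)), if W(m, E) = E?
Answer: 163602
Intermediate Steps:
u(H) = √H*(211 + H)
(L + 6533) + u(W(-1, 4)) = (156639 + 6533) + √4*(211 + 4) = 163172 + 2*215 = 163172 + 430 = 163602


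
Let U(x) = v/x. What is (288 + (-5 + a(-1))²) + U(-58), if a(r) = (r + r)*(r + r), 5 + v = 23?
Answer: 8372/29 ≈ 288.69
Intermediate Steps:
v = 18 (v = -5 + 23 = 18)
a(r) = 4*r² (a(r) = (2*r)*(2*r) = 4*r²)
U(x) = 18/x
(288 + (-5 + a(-1))²) + U(-58) = (288 + (-5 + 4*(-1)²)²) + 18/(-58) = (288 + (-5 + 4*1)²) + 18*(-1/58) = (288 + (-5 + 4)²) - 9/29 = (288 + (-1)²) - 9/29 = (288 + 1) - 9/29 = 289 - 9/29 = 8372/29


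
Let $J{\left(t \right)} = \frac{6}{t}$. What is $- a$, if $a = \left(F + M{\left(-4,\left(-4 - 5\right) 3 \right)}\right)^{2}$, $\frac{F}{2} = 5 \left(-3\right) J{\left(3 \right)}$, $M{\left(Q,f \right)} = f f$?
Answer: $-447561$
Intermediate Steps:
$M{\left(Q,f \right)} = f^{2}$
$F = -60$ ($F = 2 \cdot 5 \left(-3\right) \frac{6}{3} = 2 \left(- 15 \cdot 6 \cdot \frac{1}{3}\right) = 2 \left(\left(-15\right) 2\right) = 2 \left(-30\right) = -60$)
$a = 447561$ ($a = \left(-60 + \left(\left(-4 - 5\right) 3\right)^{2}\right)^{2} = \left(-60 + \left(\left(-9\right) 3\right)^{2}\right)^{2} = \left(-60 + \left(-27\right)^{2}\right)^{2} = \left(-60 + 729\right)^{2} = 669^{2} = 447561$)
$- a = \left(-1\right) 447561 = -447561$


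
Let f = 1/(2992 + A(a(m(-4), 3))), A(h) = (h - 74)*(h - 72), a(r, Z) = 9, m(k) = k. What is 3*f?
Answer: 3/7087 ≈ 0.00042331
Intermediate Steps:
A(h) = (-74 + h)*(-72 + h)
f = 1/7087 (f = 1/(2992 + (5328 + 9**2 - 146*9)) = 1/(2992 + (5328 + 81 - 1314)) = 1/(2992 + 4095) = 1/7087 ≈ 0.00014110)
3*f = 3*(1/7087) = 3/7087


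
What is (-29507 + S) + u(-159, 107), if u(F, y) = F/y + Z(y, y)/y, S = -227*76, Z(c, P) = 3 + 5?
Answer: -5003364/107 ≈ -46760.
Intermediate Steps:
Z(c, P) = 8
S = -17252
u(F, y) = 8/y + F/y (u(F, y) = F/y + 8/y = 8/y + F/y)
(-29507 + S) + u(-159, 107) = (-29507 - 17252) + (8 - 159)/107 = -46759 + (1/107)*(-151) = -46759 - 151/107 = -5003364/107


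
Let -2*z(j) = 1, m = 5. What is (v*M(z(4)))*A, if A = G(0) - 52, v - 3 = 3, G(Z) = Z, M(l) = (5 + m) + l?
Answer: -2964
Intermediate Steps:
z(j) = -½ (z(j) = -½*1 = -½)
M(l) = 10 + l (M(l) = (5 + 5) + l = 10 + l)
v = 6 (v = 3 + 3 = 6)
A = -52 (A = 0 - 52 = -52)
(v*M(z(4)))*A = (6*(10 - ½))*(-52) = (6*(19/2))*(-52) = 57*(-52) = -2964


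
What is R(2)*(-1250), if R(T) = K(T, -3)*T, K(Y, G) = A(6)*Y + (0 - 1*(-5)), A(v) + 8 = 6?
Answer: -2500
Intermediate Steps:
A(v) = -2 (A(v) = -8 + 6 = -2)
K(Y, G) = 5 - 2*Y (K(Y, G) = -2*Y + (0 - 1*(-5)) = -2*Y + (0 + 5) = -2*Y + 5 = 5 - 2*Y)
R(T) = T*(5 - 2*T) (R(T) = (5 - 2*T)*T = T*(5 - 2*T))
R(2)*(-1250) = (2*(5 - 2*2))*(-1250) = (2*(5 - 4))*(-1250) = (2*1)*(-1250) = 2*(-1250) = -2500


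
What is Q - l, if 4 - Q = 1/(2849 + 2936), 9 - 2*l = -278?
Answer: -1614017/11570 ≈ -139.50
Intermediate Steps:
l = 287/2 (l = 9/2 - 1/2*(-278) = 9/2 + 139 = 287/2 ≈ 143.50)
Q = 23139/5785 (Q = 4 - 1/(2849 + 2936) = 4 - 1/5785 = 23139/5785 ≈ 3.9998)
Q - l = 23139/5785 - 1*287/2 = 23139/5785 - 287/2 = -1614017/11570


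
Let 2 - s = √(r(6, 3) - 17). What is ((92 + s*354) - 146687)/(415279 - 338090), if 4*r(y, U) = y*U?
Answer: -20841/11027 - 885*I*√2/77189 ≈ -1.89 - 0.016214*I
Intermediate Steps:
r(y, U) = U*y/4 (r(y, U) = (y*U)/4 = (U*y)/4 = U*y/4)
s = 2 - 5*I*√2/2 (s = 2 - √((¼)*3*6 - 17) = 2 - √(9/2 - 17) = 2 - √(-25/2) = 2 - 5*I*√2/2 ≈ 2.0 - 3.5355*I)
((92 + s*354) - 146687)/(415279 - 338090) = ((92 + (2 - 5*I*√2/2)*354) - 146687)/(415279 - 338090) = ((92 + (708 - 885*I*√2)) - 146687)/77189 = ((800 - 885*I*√2) - 146687)*(1/77189) = (-145887 - 885*I*√2)*(1/77189) = -20841/11027 - 885*I*√2/77189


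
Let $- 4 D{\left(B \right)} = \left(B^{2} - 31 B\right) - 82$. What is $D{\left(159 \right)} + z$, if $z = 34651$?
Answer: $\frac{59167}{2} \approx 29584.0$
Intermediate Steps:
$D{\left(B \right)} = \frac{41}{2} - \frac{B^{2}}{4} + \frac{31 B}{4}$ ($D{\left(B \right)} = - \frac{\left(B^{2} - 31 B\right) - 82}{4} = - \frac{-82 + B^{2} - 31 B}{4} = \frac{41}{2} - \frac{B^{2}}{4} + \frac{31 B}{4}$)
$D{\left(159 \right)} + z = \left(\frac{41}{2} - \frac{159^{2}}{4} + \frac{31}{4} \cdot 159\right) + 34651 = \left(\frac{41}{2} - \frac{25281}{4} + \frac{4929}{4}\right) + 34651 = - \frac{10135}{2} + 34651 = \frac{59167}{2}$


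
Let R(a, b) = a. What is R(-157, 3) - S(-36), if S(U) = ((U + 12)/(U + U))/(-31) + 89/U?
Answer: -172441/1116 ≈ -154.52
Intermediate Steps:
S(U) = 89/U - (12 + U)/(62*U) (S(U) = ((12 + U)/((2*U)))*(-1/31) + 89/U = ((12 + U)*(1/(2*U)))*(-1/31) + 89/U = ((12 + U)/(2*U))*(-1/31) + 89/U = -(12 + U)/(62*U) + 89/U = 89/U - (12 + U)/(62*U))
R(-157, 3) - S(-36) = -157 - (5506 - 1*(-36))/(62*(-36)) = -157 - (-1)*(5506 + 36)/(62*36) = -157 - (-1)*5542/(62*36) = -157 - 1*(-2771/1116) = -157 + 2771/1116 = -172441/1116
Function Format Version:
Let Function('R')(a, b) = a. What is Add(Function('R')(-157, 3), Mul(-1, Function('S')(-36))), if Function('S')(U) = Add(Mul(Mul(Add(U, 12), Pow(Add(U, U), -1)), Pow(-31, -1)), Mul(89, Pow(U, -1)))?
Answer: Rational(-172441, 1116) ≈ -154.52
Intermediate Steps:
Function('S')(U) = Add(Mul(89, Pow(U, -1)), Mul(Rational(-1, 62), Pow(U, -1), Add(12, U))) (Function('S')(U) = Add(Mul(Mul(Add(12, U), Pow(Mul(2, U), -1)), Rational(-1, 31)), Mul(89, Pow(U, -1))) = Add(Mul(Mul(Add(12, U), Mul(Rational(1, 2), Pow(U, -1))), Rational(-1, 31)), Mul(89, Pow(U, -1))) = Add(Mul(Mul(Rational(1, 2), Pow(U, -1), Add(12, U)), Rational(-1, 31)), Mul(89, Pow(U, -1))) = Add(Mul(Rational(-1, 62), Pow(U, -1), Add(12, U)), Mul(89, Pow(U, -1))) = Add(Mul(89, Pow(U, -1)), Mul(Rational(-1, 62), Pow(U, -1), Add(12, U))))
Add(Function('R')(-157, 3), Mul(-1, Function('S')(-36))) = Add(-157, Mul(-1, Mul(Rational(1, 62), Pow(-36, -1), Add(5506, Mul(-1, -36))))) = Add(-157, Mul(-1, Mul(Rational(1, 62), Rational(-1, 36), Add(5506, 36)))) = Add(-157, Mul(-1, Mul(Rational(1, 62), Rational(-1, 36), 5542))) = Add(-157, Mul(-1, Rational(-2771, 1116))) = Add(-157, Rational(2771, 1116)) = Rational(-172441, 1116)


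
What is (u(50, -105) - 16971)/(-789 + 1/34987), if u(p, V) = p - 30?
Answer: 53914967/2509522 ≈ 21.484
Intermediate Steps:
u(p, V) = -30 + p
(u(50, -105) - 16971)/(-789 + 1/34987) = ((-30 + 50) - 16971)/(-789 + 1/34987) = (20 - 16971)/(-789 + 1/34987) = -16951/(-27604742/34987) = -16951*(-34987/27604742) = 53914967/2509522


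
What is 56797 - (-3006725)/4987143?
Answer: 283257767696/4987143 ≈ 56798.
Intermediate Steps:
56797 - (-3006725)/4987143 = 56797 - 1*(-3006725/4987143) = 56797 + 3006725/4987143 = 283257767696/4987143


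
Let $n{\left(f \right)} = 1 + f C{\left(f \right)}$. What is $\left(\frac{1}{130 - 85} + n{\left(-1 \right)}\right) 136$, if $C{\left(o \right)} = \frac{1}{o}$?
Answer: $\frac{12376}{45} \approx 275.02$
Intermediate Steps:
$n{\left(f \right)} = 2$ ($n{\left(f \right)} = 1 + \frac{f}{f} = 1 + 1 = 2$)
$\left(\frac{1}{130 - 85} + n{\left(-1 \right)}\right) 136 = \left(\frac{1}{130 - 85} + 2\right) 136 = \left(\frac{1}{45} + 2\right) 136 = \frac{91}{45} \cdot 136 = \frac{12376}{45}$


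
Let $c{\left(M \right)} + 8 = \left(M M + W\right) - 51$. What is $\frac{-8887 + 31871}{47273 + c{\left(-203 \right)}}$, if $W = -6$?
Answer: $\frac{1352}{5201} \approx 0.25995$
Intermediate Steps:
$c{\left(M \right)} = -65 + M^{2}$ ($c{\left(M \right)} = -8 + \left(\left(M M - 6\right) - 51\right) = -8 + \left(\left(M^{2} - 6\right) - 51\right) = -8 + \left(\left(-6 + M^{2}\right) - 51\right) = -8 + \left(-57 + M^{2}\right) = -65 + M^{2}$)
$\frac{-8887 + 31871}{47273 + c{\left(-203 \right)}} = \frac{-8887 + 31871}{47273 - \left(65 - \left(-203\right)^{2}\right)} = \frac{22984}{47273 + \left(-65 + 41209\right)} = \frac{22984}{47273 + 41144} = \frac{22984}{88417} = 22984 \cdot \frac{1}{88417} = \frac{1352}{5201}$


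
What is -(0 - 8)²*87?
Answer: -5568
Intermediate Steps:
-(0 - 8)²*87 = -(-8)²*87 = -64*87 = -1*5568 = -5568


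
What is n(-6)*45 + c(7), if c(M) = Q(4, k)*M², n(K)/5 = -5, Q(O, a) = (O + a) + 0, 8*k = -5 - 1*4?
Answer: -7873/8 ≈ -984.13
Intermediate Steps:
k = -9/8 (k = (-5 - 1*4)/8 = (-5 - 4)/8 = (⅛)*(-9) = -9/8 ≈ -1.1250)
Q(O, a) = O + a
n(K) = -25 (n(K) = 5*(-5) = -25)
c(M) = 23*M²/8 (c(M) = (4 - 9/8)*M² = 23*M²/8)
n(-6)*45 + c(7) = -25*45 + (23/8)*7² = -1125 + (23/8)*49 = -1125 + 1127/8 = -7873/8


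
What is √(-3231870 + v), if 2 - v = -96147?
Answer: I*√3135721 ≈ 1770.8*I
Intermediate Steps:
v = 96149 (v = 2 - 1*(-96147) = 2 + 96147 = 96149)
√(-3231870 + v) = √(-3231870 + 96149) = √(-3135721) = I*√3135721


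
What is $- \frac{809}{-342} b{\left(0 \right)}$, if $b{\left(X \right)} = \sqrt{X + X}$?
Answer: $0$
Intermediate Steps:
$b{\left(X \right)} = \sqrt{2} \sqrt{X}$ ($b{\left(X \right)} = \sqrt{2 X} = \sqrt{2} \sqrt{X}$)
$- \frac{809}{-342} b{\left(0 \right)} = - \frac{809}{-342} \sqrt{2} \sqrt{0} = \left(-809\right) \left(- \frac{1}{342}\right) \sqrt{2} \cdot 0 = \frac{809}{342} \cdot 0 = 0$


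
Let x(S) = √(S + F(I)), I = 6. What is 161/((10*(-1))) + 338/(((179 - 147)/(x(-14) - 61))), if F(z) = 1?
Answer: -52833/80 + 169*I*√13/16 ≈ -660.41 + 38.084*I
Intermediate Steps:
x(S) = √(1 + S) (x(S) = √(S + 1) = √(1 + S))
161/((10*(-1))) + 338/(((179 - 147)/(x(-14) - 61))) = 161/((10*(-1))) + 338/(((179 - 147)/(√(1 - 14) - 61))) = 161/(-10) + 338/((32/(√(-13) - 61))) = 161*(-⅒) + 338/((32/(I*√13 - 61))) = -161/10 + 338/((32/(-61 + I*√13))) = -161/10 + 338*(-61/32 + I*√13/32) = -161/10 + (-10309/16 + 169*I*√13/16) = -52833/80 + 169*I*√13/16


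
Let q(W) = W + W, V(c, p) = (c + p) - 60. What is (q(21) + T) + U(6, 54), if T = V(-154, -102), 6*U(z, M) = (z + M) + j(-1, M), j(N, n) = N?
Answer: -1585/6 ≈ -264.17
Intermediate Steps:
V(c, p) = -60 + c + p
q(W) = 2*W
U(z, M) = -1/6 + M/6 + z/6 (U(z, M) = ((z + M) - 1)/6 = ((M + z) - 1)/6 = (-1 + M + z)/6 = -1/6 + M/6 + z/6)
T = -316 (T = -60 - 154 - 102 = -316)
(q(21) + T) + U(6, 54) = (2*21 - 316) + (-1/6 + (1/6)*54 + (1/6)*6) = (42 - 316) + (-1/6 + 9 + 1) = -274 + 59/6 = -1585/6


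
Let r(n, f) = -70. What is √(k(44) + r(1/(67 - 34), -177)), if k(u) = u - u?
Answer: I*√70 ≈ 8.3666*I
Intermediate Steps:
k(u) = 0
√(k(44) + r(1/(67 - 34), -177)) = √(0 - 70) = √(-70) = I*√70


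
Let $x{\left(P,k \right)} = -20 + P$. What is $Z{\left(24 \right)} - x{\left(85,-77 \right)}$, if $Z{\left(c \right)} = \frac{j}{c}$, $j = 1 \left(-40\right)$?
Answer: $- \frac{200}{3} \approx -66.667$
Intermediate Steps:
$j = -40$
$Z{\left(c \right)} = - \frac{40}{c}$
$Z{\left(24 \right)} - x{\left(85,-77 \right)} = - \frac{40}{24} - \left(-20 + 85\right) = \left(-40\right) \frac{1}{24} - 65 = - \frac{5}{3} - 65 = - \frac{200}{3}$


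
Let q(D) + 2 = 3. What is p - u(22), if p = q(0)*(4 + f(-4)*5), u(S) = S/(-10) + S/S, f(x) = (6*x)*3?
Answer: -1774/5 ≈ -354.80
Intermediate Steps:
q(D) = 1 (q(D) = -2 + 3 = 1)
f(x) = 18*x
u(S) = 1 - S/10 (u(S) = S*(-⅒) + 1 = -S/10 + 1 = 1 - S/10)
p = -356 (p = 1*(4 + (18*(-4))*5) = 1*(4 - 72*5) = 1*(4 - 360) = 1*(-356) = -356)
p - u(22) = -356 - (1 - ⅒*22) = -356 - (1 - 11/5) = -356 - 1*(-6/5) = -356 + 6/5 = -1774/5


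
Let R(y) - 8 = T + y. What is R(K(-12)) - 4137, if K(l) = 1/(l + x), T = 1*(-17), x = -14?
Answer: -107797/26 ≈ -4146.0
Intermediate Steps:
T = -17
K(l) = 1/(-14 + l) (K(l) = 1/(l - 14) = 1/(-14 + l))
R(y) = -9 + y (R(y) = 8 + (-17 + y) = -9 + y)
R(K(-12)) - 4137 = (-9 + 1/(-14 - 12)) - 4137 = (-9 + 1/(-26)) - 4137 = (-9 - 1/26) - 4137 = -235/26 - 4137 = -107797/26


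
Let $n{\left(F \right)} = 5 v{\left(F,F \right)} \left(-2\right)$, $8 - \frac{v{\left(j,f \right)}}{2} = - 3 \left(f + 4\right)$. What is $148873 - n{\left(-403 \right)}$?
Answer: $125093$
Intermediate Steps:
$v{\left(j,f \right)} = 40 + 6 f$ ($v{\left(j,f \right)} = 16 - 2 \left(- 3 \left(f + 4\right)\right) = 16 - 2 \left(- 3 \left(4 + f\right)\right) = 16 - 2 \left(-12 - 3 f\right) = 16 + \left(24 + 6 f\right) = 40 + 6 f$)
$n{\left(F \right)} = -400 - 60 F$ ($n{\left(F \right)} = 5 \left(40 + 6 F\right) \left(-2\right) = \left(200 + 30 F\right) \left(-2\right) = -400 - 60 F$)
$148873 - n{\left(-403 \right)} = 148873 - \left(-400 - -24180\right) = 148873 - \left(-400 + 24180\right) = 148873 - 23780 = 125093$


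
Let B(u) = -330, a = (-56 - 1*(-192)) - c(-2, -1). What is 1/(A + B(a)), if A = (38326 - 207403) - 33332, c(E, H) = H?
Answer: -1/202739 ≈ -4.9325e-6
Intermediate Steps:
A = -202409 (A = -169077 - 33332 = -202409)
a = 137 (a = (-56 - 1*(-192)) - 1*(-1) = (-56 + 192) + 1 = 136 + 1 = 137)
1/(A + B(a)) = 1/(-202409 - 330) = 1/(-202739) = -1/202739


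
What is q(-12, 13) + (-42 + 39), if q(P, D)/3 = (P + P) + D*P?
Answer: -543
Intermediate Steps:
q(P, D) = 6*P + 3*D*P (q(P, D) = 3*((P + P) + D*P) = 3*(2*P + D*P) = 6*P + 3*D*P)
q(-12, 13) + (-42 + 39) = 3*(-12)*(2 + 13) + (-42 + 39) = 3*(-12)*15 - 3 = -540 - 3 = -543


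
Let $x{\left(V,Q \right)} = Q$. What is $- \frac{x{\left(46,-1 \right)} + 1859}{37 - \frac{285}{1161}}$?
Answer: $- \frac{359523}{7112} \approx -50.552$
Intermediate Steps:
$- \frac{x{\left(46,-1 \right)} + 1859}{37 - \frac{285}{1161}} = - \frac{-1 + 1859}{37 - \frac{285}{1161}} = - \frac{1858}{37 - \frac{95}{387}} = - \frac{1858}{\frac{14224}{387}} = - \frac{1858 \cdot 387}{14224} = \left(-1\right) \frac{359523}{7112} = - \frac{359523}{7112}$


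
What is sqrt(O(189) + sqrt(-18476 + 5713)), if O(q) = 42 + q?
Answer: sqrt(231 + I*sqrt(12763)) ≈ 15.623 + 3.6157*I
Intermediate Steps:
sqrt(O(189) + sqrt(-18476 + 5713)) = sqrt((42 + 189) + sqrt(-18476 + 5713)) = sqrt(231 + sqrt(-12763)) = sqrt(231 + I*sqrt(12763))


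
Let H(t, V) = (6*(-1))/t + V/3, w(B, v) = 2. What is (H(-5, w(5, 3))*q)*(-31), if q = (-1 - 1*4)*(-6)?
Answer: -1736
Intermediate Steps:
H(t, V) = -6/t + V/3 (H(t, V) = -6/t + V*(1/3) = -6/t + V/3)
q = 30 (q = (-1 - 4)*(-6) = -5*(-6) = 30)
(H(-5, w(5, 3))*q)*(-31) = ((-6/(-5) + (1/3)*2)*30)*(-31) = ((-6*(-1/5) + 2/3)*30)*(-31) = ((6/5 + 2/3)*30)*(-31) = ((28/15)*30)*(-31) = 56*(-31) = -1736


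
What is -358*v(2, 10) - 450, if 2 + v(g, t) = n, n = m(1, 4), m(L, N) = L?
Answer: -92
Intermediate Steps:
n = 1
v(g, t) = -1 (v(g, t) = -2 + 1 = -1)
-358*v(2, 10) - 450 = -358*(-1) - 450 = 358 - 450 = -92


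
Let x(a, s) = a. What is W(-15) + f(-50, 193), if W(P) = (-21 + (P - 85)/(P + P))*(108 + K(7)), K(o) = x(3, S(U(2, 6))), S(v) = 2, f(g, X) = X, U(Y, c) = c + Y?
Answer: -1768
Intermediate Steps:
U(Y, c) = Y + c
K(o) = 3
W(P) = -2331 + 111*(-85 + P)/(2*P) (W(P) = (-21 + (P - 85)/(P + P))*(108 + 3) = (-21 + (-85 + P)/((2*P)))*111 = (-21 + (-85 + P)*(1/(2*P)))*111 = (-21 + (-85 + P)/(2*P))*111 = -2331 + 111*(-85 + P)/(2*P))
W(-15) + f(-50, 193) = (111/2)*(-85 - 41*(-15))/(-15) + 193 = (111/2)*(-1/15)*(-85 + 615) + 193 = (111/2)*(-1/15)*530 + 193 = -1961 + 193 = -1768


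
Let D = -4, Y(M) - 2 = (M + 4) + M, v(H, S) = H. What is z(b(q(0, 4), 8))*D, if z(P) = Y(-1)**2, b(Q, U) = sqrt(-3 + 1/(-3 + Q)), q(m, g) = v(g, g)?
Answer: -64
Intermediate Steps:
q(m, g) = g
Y(M) = 6 + 2*M (Y(M) = 2 + ((M + 4) + M) = 2 + ((4 + M) + M) = 2 + (4 + 2*M) = 6 + 2*M)
z(P) = 16 (z(P) = (6 + 2*(-1))**2 = (6 - 2)**2 = 4**2 = 16)
z(b(q(0, 4), 8))*D = 16*(-4) = -64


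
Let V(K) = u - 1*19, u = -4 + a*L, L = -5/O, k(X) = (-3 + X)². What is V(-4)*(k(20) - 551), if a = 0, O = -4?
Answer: 6026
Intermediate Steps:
L = 5/4 (L = -5/(-4) = -5*(-¼) = 5/4 ≈ 1.2500)
u = -4 (u = -4 + 0*(5/4) = -4 + 0 = -4)
V(K) = -23 (V(K) = -4 - 1*19 = -4 - 19 = -23)
V(-4)*(k(20) - 551) = -23*((-3 + 20)² - 551) = -23*(17² - 551) = -23*(289 - 551) = -23*(-262) = 6026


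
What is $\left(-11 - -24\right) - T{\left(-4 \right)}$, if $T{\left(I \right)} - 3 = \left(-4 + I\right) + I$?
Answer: $22$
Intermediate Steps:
$T{\left(I \right)} = -1 + 2 I$ ($T{\left(I \right)} = 3 + \left(\left(-4 + I\right) + I\right) = 3 + \left(-4 + 2 I\right) = -1 + 2 I$)
$\left(-11 - -24\right) - T{\left(-4 \right)} = \left(-11 - -24\right) - \left(-1 + 2 \left(-4\right)\right) = \left(-11 + 24\right) - \left(-1 - 8\right) = 13 - -9 = 13 + 9 = 22$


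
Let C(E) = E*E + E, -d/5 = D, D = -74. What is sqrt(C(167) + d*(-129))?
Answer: 3*I*sqrt(2186) ≈ 140.26*I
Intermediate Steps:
d = 370 (d = -5*(-74) = 370)
C(E) = E + E**2 (C(E) = E**2 + E = E + E**2)
sqrt(C(167) + d*(-129)) = sqrt(167*(1 + 167) + 370*(-129)) = sqrt(167*168 - 47730) = sqrt(28056 - 47730) = sqrt(-19674) = 3*I*sqrt(2186)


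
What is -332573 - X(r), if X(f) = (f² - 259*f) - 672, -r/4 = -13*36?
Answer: -3351437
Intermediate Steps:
r = 1872 (r = -(-52)*36 = -4*(-468) = 1872)
X(f) = -672 + f² - 259*f
-332573 - X(r) = -332573 - (-672 + 1872² - 259*1872) = -332573 - (-672 + 3504384 - 484848) = -332573 - 1*3018864 = -332573 - 3018864 = -3351437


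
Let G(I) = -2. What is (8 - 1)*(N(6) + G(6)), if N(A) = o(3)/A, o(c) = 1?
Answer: -77/6 ≈ -12.833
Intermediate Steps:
N(A) = 1/A
(8 - 1)*(N(6) + G(6)) = (8 - 1)*(1/6 - 2) = 7*(1/6 - 2) = 7*(-11/6) = -77/6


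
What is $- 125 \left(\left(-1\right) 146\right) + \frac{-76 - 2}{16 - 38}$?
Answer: $\frac{200789}{11} \approx 18254.0$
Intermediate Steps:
$- 125 \left(\left(-1\right) 146\right) + \frac{-76 - 2}{16 - 38} = \left(-125\right) \left(-146\right) - \frac{78}{-22} = 18250 - - \frac{39}{11} = 18250 + \frac{39}{11} = \frac{200789}{11}$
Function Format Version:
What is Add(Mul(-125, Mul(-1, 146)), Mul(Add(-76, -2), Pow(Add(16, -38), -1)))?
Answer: Rational(200789, 11) ≈ 18254.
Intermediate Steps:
Add(Mul(-125, Mul(-1, 146)), Mul(Add(-76, -2), Pow(Add(16, -38), -1))) = Add(Mul(-125, -146), Mul(-78, Pow(-22, -1))) = Add(18250, Mul(-78, Rational(-1, 22))) = Add(18250, Rational(39, 11)) = Rational(200789, 11)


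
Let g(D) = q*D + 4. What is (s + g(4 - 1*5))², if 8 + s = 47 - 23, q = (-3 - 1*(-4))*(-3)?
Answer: 529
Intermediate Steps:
q = -3 (q = (-3 + 4)*(-3) = 1*(-3) = -3)
s = 16 (s = -8 + (47 - 23) = -8 + 24 = 16)
g(D) = 4 - 3*D (g(D) = -3*D + 4 = 4 - 3*D)
(s + g(4 - 1*5))² = (16 + (4 - 3*(4 - 1*5)))² = (16 + (4 - 3*(4 - 5)))² = (16 + (4 - 3*(-1)))² = (16 + (4 + 3))² = (16 + 7)² = 23² = 529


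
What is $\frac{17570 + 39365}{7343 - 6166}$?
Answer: $\frac{56935}{1177} \approx 48.373$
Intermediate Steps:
$\frac{17570 + 39365}{7343 - 6166} = \frac{56935}{7343 + \left(-15981 + 9815\right)} = \frac{56935}{7343 - 6166} = \frac{56935}{1177}$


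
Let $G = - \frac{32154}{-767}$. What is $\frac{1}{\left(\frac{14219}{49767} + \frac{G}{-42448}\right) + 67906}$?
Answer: $\frac{810147437736}{55014102575167709} \approx 1.4726 \cdot 10^{-5}$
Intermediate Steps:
$G = \frac{32154}{767}$ ($G = \left(-32154\right) \left(- \frac{1}{767}\right) = \frac{32154}{767} \approx 41.922$)
$\frac{1}{\left(\frac{14219}{49767} + \frac{G}{-42448}\right) + 67906} = \frac{1}{\left(\frac{14219}{49767} + \frac{32154}{767 \left(-42448\right)}\right) + 67906} = \frac{1}{\left(14219 \cdot \frac{1}{49767} + \frac{32154}{767} \left(- \frac{1}{42448}\right)\right) + 67906} = \frac{1}{\left(\frac{14219}{49767} - \frac{16077}{16278808}\right) + 67906} = \frac{1}{\frac{230668266893}{810147437736} + 67906} = \frac{1}{\frac{55014102575167709}{810147437736}} = \frac{810147437736}{55014102575167709}$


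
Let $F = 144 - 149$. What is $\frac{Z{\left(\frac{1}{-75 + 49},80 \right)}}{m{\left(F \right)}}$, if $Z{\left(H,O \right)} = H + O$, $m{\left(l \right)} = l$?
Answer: $- \frac{2079}{130} \approx -15.992$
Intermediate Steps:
$F = -5$
$\frac{Z{\left(\frac{1}{-75 + 49},80 \right)}}{m{\left(F \right)}} = \frac{\frac{1}{-75 + 49} + 80}{-5} = \left(\frac{1}{-26} + 80\right) \left(- \frac{1}{5}\right) = \left(- \frac{1}{26} + 80\right) \left(- \frac{1}{5}\right) = \frac{2079}{26} \left(- \frac{1}{5}\right) = - \frac{2079}{130}$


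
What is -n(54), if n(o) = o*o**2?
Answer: -157464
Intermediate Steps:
n(o) = o**3
-n(54) = -1*54**3 = -1*157464 = -157464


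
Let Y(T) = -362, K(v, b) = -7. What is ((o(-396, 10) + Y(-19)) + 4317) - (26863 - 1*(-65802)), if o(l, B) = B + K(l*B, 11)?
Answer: -88707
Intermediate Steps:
o(l, B) = -7 + B (o(l, B) = B - 7 = -7 + B)
((o(-396, 10) + Y(-19)) + 4317) - (26863 - 1*(-65802)) = (((-7 + 10) - 362) + 4317) - (26863 - 1*(-65802)) = ((3 - 362) + 4317) - (26863 + 65802) = (-359 + 4317) - 1*92665 = 3958 - 92665 = -88707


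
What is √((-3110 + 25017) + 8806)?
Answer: √30713 ≈ 175.25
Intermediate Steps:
√((-3110 + 25017) + 8806) = √(21907 + 8806) = √30713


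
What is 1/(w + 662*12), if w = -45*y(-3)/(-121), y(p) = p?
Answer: 121/961089 ≈ 0.00012590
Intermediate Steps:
w = -135/121 (w = -(-135)/(-121) = -(-135)*(-1)/121 = -45*3/121 = -135/121 ≈ -1.1157)
1/(w + 662*12) = 1/(-135/121 + 662*12) = 1/(-135/121 + 7944) = 1/(961089/121) = 121/961089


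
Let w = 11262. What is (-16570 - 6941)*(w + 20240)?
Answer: -740643522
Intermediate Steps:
(-16570 - 6941)*(w + 20240) = (-16570 - 6941)*(11262 + 20240) = -23511*31502 = -740643522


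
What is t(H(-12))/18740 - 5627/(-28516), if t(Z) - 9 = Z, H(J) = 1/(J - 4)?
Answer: 422819367/2137559360 ≈ 0.19780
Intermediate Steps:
H(J) = 1/(-4 + J)
t(Z) = 9 + Z
t(H(-12))/18740 - 5627/(-28516) = (9 + 1/(-4 - 12))/18740 - 5627/(-28516) = (9 + 1/(-16))*(1/18740) - 5627*(-1/28516) = (9 - 1/16)*(1/18740) + 5627/28516 = (143/16)*(1/18740) + 5627/28516 = 143/299840 + 5627/28516 = 422819367/2137559360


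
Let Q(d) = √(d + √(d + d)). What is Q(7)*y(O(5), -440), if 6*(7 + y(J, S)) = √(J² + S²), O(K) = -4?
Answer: √(7 + √14)*(-21 + 2*√12101)/3 ≈ 217.41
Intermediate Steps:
y(J, S) = -7 + √(J² + S²)/6
Q(d) = √(d + √2*√d) (Q(d) = √(d + √(2*d)) = √(d + √2*√d))
Q(7)*y(O(5), -440) = √(7 + √2*√7)*(-7 + √((-4)² + (-440)²)/6) = √(7 + √14)*(-7 + √(16 + 193600)/6) = √(7 + √14)*(-7 + √193616/6) = √(7 + √14)*(-7 + (4*√12101)/6) = √(7 + √14)*(-7 + 2*√12101/3)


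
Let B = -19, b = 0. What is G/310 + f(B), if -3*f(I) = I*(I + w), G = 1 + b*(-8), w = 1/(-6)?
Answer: -169333/1395 ≈ -121.39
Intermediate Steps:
w = -1/6 ≈ -0.16667
G = 1 (G = 1 + 0*(-8) = 1 + 0 = 1)
f(I) = -I*(-1/6 + I)/3 (f(I) = -I*(I - 1/6)/3 = -I*(-1/6 + I)/3)
G/310 + f(B) = 1/310 + (1/18)*(-19)*(1 - 6*(-19)) = 1*(1/310) + (1/18)*(-19)*(1 + 114) = 1/310 + (1/18)*(-19)*115 = 1/310 - 2185/18 = -169333/1395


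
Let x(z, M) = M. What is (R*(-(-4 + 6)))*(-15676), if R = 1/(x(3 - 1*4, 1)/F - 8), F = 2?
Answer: -62704/15 ≈ -4180.3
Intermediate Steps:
R = -2/15 (R = 1/(1/2 - 8) = 1/(1*(½) - 8) = 1/(½ - 8) = 1/(-15/2) = -2/15 ≈ -0.13333)
(R*(-(-4 + 6)))*(-15676) = -(-2)*(-4 + 6)/15*(-15676) = -(-2)*2/15*(-15676) = -2/15*(-2)*(-15676) = (4/15)*(-15676) = -62704/15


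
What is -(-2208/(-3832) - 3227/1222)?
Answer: 1208461/585338 ≈ 2.0646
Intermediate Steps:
-(-2208/(-3832) - 3227/1222) = -(-2208*(-1/3832) - 3227*1/1222) = -(276/479 - 3227/1222) = -1*(-1208461/585338) = 1208461/585338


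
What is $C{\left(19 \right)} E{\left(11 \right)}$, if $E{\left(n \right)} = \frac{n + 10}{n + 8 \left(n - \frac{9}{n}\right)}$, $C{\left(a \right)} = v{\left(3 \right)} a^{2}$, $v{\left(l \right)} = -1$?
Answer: $- \frac{27797}{339} \approx -81.997$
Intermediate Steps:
$C{\left(a \right)} = - a^{2}$
$E{\left(n \right)} = \frac{10 + n}{- \frac{72}{n} + 9 n}$ ($E{\left(n \right)} = \frac{10 + n}{n + \left(- \frac{72}{n} + 8 n\right)} = \frac{10 + n}{- \frac{72}{n} + 9 n}$)
$C{\left(19 \right)} E{\left(11 \right)} = - 19^{2} \cdot \frac{1}{9} \cdot 11 \frac{1}{-8 + 11^{2}} \left(10 + 11\right) = \left(-1\right) 361 \cdot \frac{1}{9} \cdot 11 \frac{1}{-8 + 121} \cdot 21 = - 361 \cdot \frac{1}{9} \cdot 11 \cdot \frac{1}{113} \cdot 21 = \left(-361\right) \frac{77}{339} = - \frac{27797}{339}$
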